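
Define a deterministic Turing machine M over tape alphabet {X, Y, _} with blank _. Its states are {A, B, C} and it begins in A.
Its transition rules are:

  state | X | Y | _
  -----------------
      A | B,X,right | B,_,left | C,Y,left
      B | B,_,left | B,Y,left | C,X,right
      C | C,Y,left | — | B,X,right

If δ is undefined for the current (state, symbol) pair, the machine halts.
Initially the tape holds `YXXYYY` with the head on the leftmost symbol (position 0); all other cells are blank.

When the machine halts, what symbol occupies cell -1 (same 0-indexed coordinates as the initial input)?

X

state=A head=0 tape=____[Y]XXYYY   (A,Y)→(B,_,left)
state=B head=-1 tape=___[_]_XXYYY   (B,_)→(C,X,right)
state=C head=0 tape=___X[_]XXYYY   (C,_)→(B,X,right)
state=B head=1 tape=___XX[X]XYYY   (B,X)→(B,_,left)
state=B head=0 tape=___X[X]_XYYY   (B,X)→(B,_,left)
state=B head=-1 tape=___[X]__XYYY   (B,X)→(B,_,left)
state=B head=-2 tape=__[_]___XYYY   (B,_)→(C,X,right)
state=C head=-1 tape=__X[_]__XYYY   (C,_)→(B,X,right)
state=B head=0 tape=__XX[_]_XYYY   (B,_)→(C,X,right)
state=C head=1 tape=__XXX[_]XYYY   (C,_)→(B,X,right)
state=B head=2 tape=__XXXX[X]YYY   (B,X)→(B,_,left)
state=B head=1 tape=__XXX[X]_YYY   (B,X)→(B,_,left)
state=B head=0 tape=__XX[X]__YYY   (B,X)→(B,_,left)
state=B head=-1 tape=__X[X]___YYY   (B,X)→(B,_,left)
state=B head=-2 tape=__[X]____YYY   (B,X)→(B,_,left)
state=B head=-3 tape=_[_]_____YYY   (B,_)→(C,X,right)
state=C head=-2 tape=_X[_]____YYY   (C,_)→(B,X,right)
state=B head=-1 tape=_XX[_]___YYY   (B,_)→(C,X,right)
state=C head=0 tape=_XXX[_]__YYY   (C,_)→(B,X,right)
state=B head=1 tape=_XXXX[_]_YYY   (B,_)→(C,X,right)
state=C head=2 tape=_XXXXX[_]YYY   (C,_)→(B,X,right)
state=B head=3 tape=_XXXXXX[Y]YY   (B,Y)→(B,Y,left)
state=B head=2 tape=_XXXXX[X]YYY   (B,X)→(B,_,left)
state=B head=1 tape=_XXXX[X]_YYY   (B,X)→(B,_,left)
state=B head=0 tape=_XXX[X]__YYY   (B,X)→(B,_,left)
state=B head=-1 tape=_XX[X]___YYY   (B,X)→(B,_,left)
state=B head=-2 tape=_X[X]____YYY   (B,X)→(B,_,left)
state=B head=-3 tape=_[X]_____YYY   (B,X)→(B,_,left)
state=B head=-4 tape=[_]______YYY   (B,_)→(C,X,right)
state=C head=-3 tape=X[_]_____YYY   (C,_)→(B,X,right)
state=B head=-2 tape=XX[_]____YYY   (B,_)→(C,X,right)
state=C head=-1 tape=XXX[_]___YYY   (C,_)→(B,X,right)
state=B head=0 tape=XXXX[_]__YYY   (B,_)→(C,X,right)
state=C head=1 tape=XXXXX[_]_YYY   (C,_)→(B,X,right)
state=B head=2 tape=XXXXXX[_]YYY   (B,_)→(C,X,right)
state=C head=3 tape=XXXXXXX[Y]YY
Cell -1 holds X when M halts.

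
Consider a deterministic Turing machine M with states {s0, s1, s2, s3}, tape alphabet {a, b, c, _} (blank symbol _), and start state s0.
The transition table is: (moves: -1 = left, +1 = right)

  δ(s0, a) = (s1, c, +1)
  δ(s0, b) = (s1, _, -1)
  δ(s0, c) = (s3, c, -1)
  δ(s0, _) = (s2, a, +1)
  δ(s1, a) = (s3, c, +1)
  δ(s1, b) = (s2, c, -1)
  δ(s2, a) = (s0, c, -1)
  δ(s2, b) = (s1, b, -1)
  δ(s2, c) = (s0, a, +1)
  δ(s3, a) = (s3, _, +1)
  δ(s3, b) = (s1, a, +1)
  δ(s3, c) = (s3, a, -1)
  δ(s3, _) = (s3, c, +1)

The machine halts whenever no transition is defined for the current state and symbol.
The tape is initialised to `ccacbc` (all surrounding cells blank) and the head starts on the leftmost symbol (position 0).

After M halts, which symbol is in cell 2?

c

s0 | __[c]cacbc   read c → write c, move -1, go to s3
s3 | _[_]ccacbc   read _ → write c, move +1, go to s3
s3 | _c[c]cacbc   read c → write a, move -1, go to s3
s3 | _[c]acacbc   read c → write a, move -1, go to s3
s3 | [_]aacacbc   read _ → write c, move +1, go to s3
s3 | c[a]acacbc   read a → write _, move +1, go to s3
s3 | c_[a]cacbc   read a → write _, move +1, go to s3
s3 | c__[c]acbc   read c → write a, move -1, go to s3
s3 | c_[_]aacbc   read _ → write c, move +1, go to s3
s3 | c_c[a]acbc   read a → write _, move +1, go to s3
s3 | c_c_[a]cbc   read a → write _, move +1, go to s3
s3 | c_c__[c]bc   read c → write a, move -1, go to s3
s3 | c_c_[_]abc   read _ → write c, move +1, go to s3
s3 | c_c_c[a]bc   read a → write _, move +1, go to s3
s3 | c_c_c_[b]c   read b → write a, move +1, go to s1
s1 | c_c_c_a[c]
Cell 2 holds c when M halts.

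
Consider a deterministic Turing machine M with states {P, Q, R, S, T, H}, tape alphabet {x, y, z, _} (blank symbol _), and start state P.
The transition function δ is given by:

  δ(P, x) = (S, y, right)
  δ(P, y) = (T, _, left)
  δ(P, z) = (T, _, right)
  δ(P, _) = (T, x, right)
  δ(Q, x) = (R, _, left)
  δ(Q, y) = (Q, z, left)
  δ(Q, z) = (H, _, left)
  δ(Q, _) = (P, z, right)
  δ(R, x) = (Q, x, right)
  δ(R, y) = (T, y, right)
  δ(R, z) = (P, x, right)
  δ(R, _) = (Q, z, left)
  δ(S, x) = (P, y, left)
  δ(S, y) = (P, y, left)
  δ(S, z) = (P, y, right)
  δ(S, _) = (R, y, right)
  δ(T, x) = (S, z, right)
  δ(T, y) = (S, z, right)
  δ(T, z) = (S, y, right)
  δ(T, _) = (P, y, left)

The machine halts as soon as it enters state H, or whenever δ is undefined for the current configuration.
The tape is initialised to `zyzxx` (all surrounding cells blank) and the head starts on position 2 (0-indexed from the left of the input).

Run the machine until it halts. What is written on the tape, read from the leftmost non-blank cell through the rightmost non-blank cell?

P | zy[z]xx__   read z → write _, move right, go to T
T | zy_[x]x__   read x → write z, move right, go to S
S | zy_z[x]__   read x → write y, move left, go to P
P | zy_[z]y__   read z → write _, move right, go to T
T | zy__[y]__   read y → write z, move right, go to S
S | zy__z[_]_   read _ → write y, move right, go to R
R | zy__zy[_]   read _ → write z, move left, go to Q
Q | zy__z[y]z   read y → write z, move left, go to Q
Q | zy__[z]zz   read z → write _, move left, go to H
H | zy_[_]_zz
The non-blank tape span at halt is zy___zz.

zy___zz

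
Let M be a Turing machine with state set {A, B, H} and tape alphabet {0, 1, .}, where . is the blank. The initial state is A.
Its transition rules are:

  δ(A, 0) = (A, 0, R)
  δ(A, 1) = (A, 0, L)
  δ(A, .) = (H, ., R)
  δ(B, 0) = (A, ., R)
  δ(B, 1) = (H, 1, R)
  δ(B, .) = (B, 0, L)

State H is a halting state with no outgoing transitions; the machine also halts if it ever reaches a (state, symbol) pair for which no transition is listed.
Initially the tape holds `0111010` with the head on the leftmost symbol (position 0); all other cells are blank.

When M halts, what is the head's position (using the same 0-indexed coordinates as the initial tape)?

8

A | [0]111010..   read 0 → write 0, move R, go to A
A | 0[1]11010..   read 1 → write 0, move L, go to A
A | [0]011010..   read 0 → write 0, move R, go to A
A | 0[0]11010..   read 0 → write 0, move R, go to A
A | 00[1]1010..   read 1 → write 0, move L, go to A
A | 0[0]01010..   read 0 → write 0, move R, go to A
A | 00[0]1010..   read 0 → write 0, move R, go to A
A | 000[1]010..   read 1 → write 0, move L, go to A
A | 00[0]0010..   read 0 → write 0, move R, go to A
A | 000[0]010..   read 0 → write 0, move R, go to A
A | 0000[0]10..   read 0 → write 0, move R, go to A
A | 00000[1]0..   read 1 → write 0, move L, go to A
A | 0000[0]00..   read 0 → write 0, move R, go to A
A | 00000[0]0..   read 0 → write 0, move R, go to A
A | 000000[0]..   read 0 → write 0, move R, go to A
A | 0000000[.].   read . → write ., move R, go to H
H | 0000000.[.]
At halt the head is at cell 8.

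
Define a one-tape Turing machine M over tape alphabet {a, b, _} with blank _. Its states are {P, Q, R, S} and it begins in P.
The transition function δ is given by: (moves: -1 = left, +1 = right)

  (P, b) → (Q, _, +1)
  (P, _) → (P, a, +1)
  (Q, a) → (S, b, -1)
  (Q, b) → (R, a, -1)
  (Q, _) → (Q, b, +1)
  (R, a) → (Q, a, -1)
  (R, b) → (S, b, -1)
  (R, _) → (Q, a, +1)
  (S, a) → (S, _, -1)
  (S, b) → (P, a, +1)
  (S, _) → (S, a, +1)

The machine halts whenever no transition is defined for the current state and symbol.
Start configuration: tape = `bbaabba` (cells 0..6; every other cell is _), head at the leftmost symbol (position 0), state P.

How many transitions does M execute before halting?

8

state=P head=0 tape=_[b]baabba   (P,b)→(Q,_,+1)
state=Q head=1 tape=__[b]aabba   (Q,b)→(R,a,-1)
state=R head=0 tape=_[_]aaabba   (R,_)→(Q,a,+1)
state=Q head=1 tape=_a[a]aabba   (Q,a)→(S,b,-1)
state=S head=0 tape=_[a]baabba   (S,a)→(S,_,-1)
state=S head=-1 tape=[_]_baabba   (S,_)→(S,a,+1)
state=S head=0 tape=a[_]baabba   (S,_)→(S,a,+1)
state=S head=1 tape=aa[b]aabba   (S,b)→(P,a,+1)
state=P head=2 tape=aaa[a]abba
M halts after 8 transitions.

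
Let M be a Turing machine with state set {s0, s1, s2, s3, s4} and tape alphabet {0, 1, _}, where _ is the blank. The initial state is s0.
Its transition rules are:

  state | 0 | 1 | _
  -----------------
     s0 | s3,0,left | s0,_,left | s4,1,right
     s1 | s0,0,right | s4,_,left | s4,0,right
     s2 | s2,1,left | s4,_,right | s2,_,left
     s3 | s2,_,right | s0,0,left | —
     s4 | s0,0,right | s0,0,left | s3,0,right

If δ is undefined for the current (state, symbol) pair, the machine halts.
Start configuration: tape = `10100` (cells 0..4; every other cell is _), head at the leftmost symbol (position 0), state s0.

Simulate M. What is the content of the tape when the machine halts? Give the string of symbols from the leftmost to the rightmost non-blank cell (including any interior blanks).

1010_1

s0 | _[1]0100   read 1 → write _, move left, go to s0
s0 | [_]_0100   read _ → write 1, move right, go to s4
s4 | 1[_]0100   read _ → write 0, move right, go to s3
s3 | 10[0]100   read 0 → write _, move right, go to s2
s2 | 10_[1]00   read 1 → write _, move right, go to s4
s4 | 10__[0]0   read 0 → write 0, move right, go to s0
s0 | 10__0[0]   read 0 → write 0, move left, go to s3
s3 | 10__[0]0   read 0 → write _, move right, go to s2
s2 | 10___[0]   read 0 → write 1, move left, go to s2
s2 | 10__[_]1   read _ → write _, move left, go to s2
s2 | 10_[_]_1   read _ → write _, move left, go to s2
s2 | 10[_]__1   read _ → write _, move left, go to s2
s2 | 1[0]___1   read 0 → write 1, move left, go to s2
s2 | [1]1___1   read 1 → write _, move right, go to s4
s4 | _[1]___1   read 1 → write 0, move left, go to s0
s0 | [_]0___1   read _ → write 1, move right, go to s4
s4 | 1[0]___1   read 0 → write 0, move right, go to s0
s0 | 10[_]__1   read _ → write 1, move right, go to s4
s4 | 101[_]_1   read _ → write 0, move right, go to s3
s3 | 1010[_]1
The non-blank tape span at halt is 1010_1.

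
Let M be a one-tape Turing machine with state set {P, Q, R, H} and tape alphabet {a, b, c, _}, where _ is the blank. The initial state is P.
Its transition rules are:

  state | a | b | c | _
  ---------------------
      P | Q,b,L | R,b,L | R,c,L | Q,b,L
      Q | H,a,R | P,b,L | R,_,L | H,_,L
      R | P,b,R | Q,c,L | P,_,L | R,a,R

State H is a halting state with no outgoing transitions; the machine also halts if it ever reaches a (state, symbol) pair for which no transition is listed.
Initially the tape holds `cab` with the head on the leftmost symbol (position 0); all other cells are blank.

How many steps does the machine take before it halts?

5

state=P head=0 tape=___[c]ab   (P,c)→(R,c,L)
state=R head=-1 tape=__[_]cab   (R,_)→(R,a,R)
state=R head=0 tape=__a[c]ab   (R,c)→(P,_,L)
state=P head=-1 tape=__[a]_ab   (P,a)→(Q,b,L)
state=Q head=-2 tape=_[_]b_ab   (Q,_)→(H,_,L)
state=H head=-3 tape=[_]_b_ab
M halts after 5 transitions.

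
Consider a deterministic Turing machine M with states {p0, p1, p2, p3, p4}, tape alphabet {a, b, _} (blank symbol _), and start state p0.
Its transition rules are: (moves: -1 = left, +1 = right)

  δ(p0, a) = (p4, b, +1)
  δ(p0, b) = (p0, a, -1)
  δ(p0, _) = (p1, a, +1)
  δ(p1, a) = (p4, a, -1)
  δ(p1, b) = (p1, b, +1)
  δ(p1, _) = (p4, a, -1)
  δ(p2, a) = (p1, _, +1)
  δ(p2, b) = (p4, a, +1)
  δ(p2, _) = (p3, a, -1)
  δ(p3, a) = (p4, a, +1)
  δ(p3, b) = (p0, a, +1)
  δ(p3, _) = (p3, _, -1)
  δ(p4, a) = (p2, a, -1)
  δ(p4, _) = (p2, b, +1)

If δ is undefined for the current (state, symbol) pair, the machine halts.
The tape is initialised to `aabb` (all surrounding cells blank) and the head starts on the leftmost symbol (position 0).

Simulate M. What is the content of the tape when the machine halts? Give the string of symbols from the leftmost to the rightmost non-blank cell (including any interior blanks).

b_bba

state=p0 head=0 tape=[a]abb_   (p0,a)→(p4,b,+1)
state=p4 head=1 tape=b[a]bb_   (p4,a)→(p2,a,-1)
state=p2 head=0 tape=[b]abb_   (p2,b)→(p4,a,+1)
state=p4 head=1 tape=a[a]bb_   (p4,a)→(p2,a,-1)
state=p2 head=0 tape=[a]abb_   (p2,a)→(p1,_,+1)
state=p1 head=1 tape=_[a]bb_   (p1,a)→(p4,a,-1)
state=p4 head=0 tape=[_]abb_   (p4,_)→(p2,b,+1)
state=p2 head=1 tape=b[a]bb_   (p2,a)→(p1,_,+1)
state=p1 head=2 tape=b_[b]b_   (p1,b)→(p1,b,+1)
state=p1 head=3 tape=b_b[b]_   (p1,b)→(p1,b,+1)
state=p1 head=4 tape=b_bb[_]   (p1,_)→(p4,a,-1)
state=p4 head=3 tape=b_b[b]a
The non-blank tape span at halt is b_bba.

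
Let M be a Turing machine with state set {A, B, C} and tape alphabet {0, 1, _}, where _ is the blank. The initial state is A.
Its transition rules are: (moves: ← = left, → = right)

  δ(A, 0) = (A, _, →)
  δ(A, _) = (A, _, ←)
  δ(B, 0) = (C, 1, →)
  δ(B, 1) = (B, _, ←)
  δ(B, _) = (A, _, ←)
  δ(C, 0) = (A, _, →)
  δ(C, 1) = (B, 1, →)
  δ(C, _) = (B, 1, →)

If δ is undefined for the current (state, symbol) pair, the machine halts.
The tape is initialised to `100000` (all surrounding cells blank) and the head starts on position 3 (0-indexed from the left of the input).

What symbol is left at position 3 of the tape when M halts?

state=A head=3 tape=100[0]00_   (A,0)→(A,_,→)
state=A head=4 tape=100_[0]0_   (A,0)→(A,_,→)
state=A head=5 tape=100__[0]_   (A,0)→(A,_,→)
state=A head=6 tape=100___[_]   (A,_)→(A,_,←)
state=A head=5 tape=100__[_]_   (A,_)→(A,_,←)
state=A head=4 tape=100_[_]__   (A,_)→(A,_,←)
state=A head=3 tape=100[_]___   (A,_)→(A,_,←)
state=A head=2 tape=10[0]____   (A,0)→(A,_,→)
state=A head=3 tape=10_[_]___   (A,_)→(A,_,←)
state=A head=2 tape=10[_]____   (A,_)→(A,_,←)
state=A head=1 tape=1[0]_____   (A,0)→(A,_,→)
state=A head=2 tape=1_[_]____   (A,_)→(A,_,←)
state=A head=1 tape=1[_]_____   (A,_)→(A,_,←)
state=A head=0 tape=[1]______
Cell 3 holds _ when M halts.

_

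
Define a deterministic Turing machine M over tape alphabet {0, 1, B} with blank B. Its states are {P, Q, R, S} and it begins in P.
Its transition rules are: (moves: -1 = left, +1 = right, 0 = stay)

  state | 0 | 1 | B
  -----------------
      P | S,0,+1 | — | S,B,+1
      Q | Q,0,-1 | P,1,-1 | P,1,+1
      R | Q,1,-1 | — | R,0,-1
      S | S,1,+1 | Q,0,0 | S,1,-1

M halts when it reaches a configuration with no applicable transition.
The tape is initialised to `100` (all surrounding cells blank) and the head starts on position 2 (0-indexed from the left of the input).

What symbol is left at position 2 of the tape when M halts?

1

state=P head=2 tape=B10[0]BB   (P,0)→(S,0,+1)
state=S head=3 tape=B100[B]B   (S,B)→(S,1,-1)
state=S head=2 tape=B10[0]1B   (S,0)→(S,1,+1)
state=S head=3 tape=B101[1]B   (S,1)→(Q,0,0)
state=Q head=3 tape=B101[0]B   (Q,0)→(Q,0,-1)
state=Q head=2 tape=B10[1]0B   (Q,1)→(P,1,-1)
state=P head=1 tape=B1[0]10B   (P,0)→(S,0,+1)
state=S head=2 tape=B10[1]0B   (S,1)→(Q,0,0)
state=Q head=2 tape=B10[0]0B   (Q,0)→(Q,0,-1)
state=Q head=1 tape=B1[0]00B   (Q,0)→(Q,0,-1)
state=Q head=0 tape=B[1]000B   (Q,1)→(P,1,-1)
state=P head=-1 tape=[B]1000B   (P,B)→(S,B,+1)
state=S head=0 tape=B[1]000B   (S,1)→(Q,0,0)
state=Q head=0 tape=B[0]000B   (Q,0)→(Q,0,-1)
state=Q head=-1 tape=[B]0000B   (Q,B)→(P,1,+1)
state=P head=0 tape=1[0]000B   (P,0)→(S,0,+1)
state=S head=1 tape=10[0]00B   (S,0)→(S,1,+1)
state=S head=2 tape=101[0]0B   (S,0)→(S,1,+1)
state=S head=3 tape=1011[0]B   (S,0)→(S,1,+1)
state=S head=4 tape=10111[B]   (S,B)→(S,1,-1)
state=S head=3 tape=1011[1]1   (S,1)→(Q,0,0)
state=Q head=3 tape=1011[0]1   (Q,0)→(Q,0,-1)
state=Q head=2 tape=101[1]01   (Q,1)→(P,1,-1)
state=P head=1 tape=10[1]101
Cell 2 holds 1 when M halts.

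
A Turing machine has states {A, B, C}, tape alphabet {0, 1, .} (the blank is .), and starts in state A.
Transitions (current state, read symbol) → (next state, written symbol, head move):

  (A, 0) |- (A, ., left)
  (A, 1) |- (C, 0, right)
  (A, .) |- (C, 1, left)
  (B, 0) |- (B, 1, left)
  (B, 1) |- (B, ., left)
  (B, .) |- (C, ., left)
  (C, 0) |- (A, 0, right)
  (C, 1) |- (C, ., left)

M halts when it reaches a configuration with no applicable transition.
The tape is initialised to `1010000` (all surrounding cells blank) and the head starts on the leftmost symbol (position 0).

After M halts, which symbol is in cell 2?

.

state=A head=0 tape=..[1]010000   (A,1)→(C,0,right)
state=C head=1 tape=..0[0]10000   (C,0)→(A,0,right)
state=A head=2 tape=..00[1]0000   (A,1)→(C,0,right)
state=C head=3 tape=..000[0]000   (C,0)→(A,0,right)
state=A head=4 tape=..0000[0]00   (A,0)→(A,.,left)
state=A head=3 tape=..000[0].00   (A,0)→(A,.,left)
state=A head=2 tape=..00[0]..00   (A,0)→(A,.,left)
state=A head=1 tape=..0[0]...00   (A,0)→(A,.,left)
state=A head=0 tape=..[0]....00   (A,0)→(A,.,left)
state=A head=-1 tape=.[.].....00   (A,.)→(C,1,left)
state=C head=-2 tape=[.]1.....00
Cell 2 holds . when M halts.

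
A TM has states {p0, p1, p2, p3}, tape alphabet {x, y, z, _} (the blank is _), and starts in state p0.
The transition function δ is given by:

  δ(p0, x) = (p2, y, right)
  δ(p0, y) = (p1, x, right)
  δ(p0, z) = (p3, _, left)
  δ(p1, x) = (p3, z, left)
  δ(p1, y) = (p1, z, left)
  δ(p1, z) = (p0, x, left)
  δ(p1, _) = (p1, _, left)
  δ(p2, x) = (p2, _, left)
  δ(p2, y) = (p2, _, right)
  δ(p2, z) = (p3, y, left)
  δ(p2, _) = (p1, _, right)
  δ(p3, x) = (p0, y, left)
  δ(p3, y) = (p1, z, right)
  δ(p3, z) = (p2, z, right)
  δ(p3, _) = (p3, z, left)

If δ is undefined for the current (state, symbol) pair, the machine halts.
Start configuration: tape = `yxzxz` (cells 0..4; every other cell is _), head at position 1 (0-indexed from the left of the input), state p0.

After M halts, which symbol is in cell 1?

p0 | _y[x]zxz   read x → write y, move right, go to p2
p2 | _yy[z]xz   read z → write y, move left, go to p3
p3 | _y[y]yxz   read y → write z, move right, go to p1
p1 | _yz[y]xz   read y → write z, move left, go to p1
p1 | _y[z]zxz   read z → write x, move left, go to p0
p0 | _[y]xzxz   read y → write x, move right, go to p1
p1 | _x[x]zxz   read x → write z, move left, go to p3
p3 | _[x]zzxz   read x → write y, move left, go to p0
p0 | [_]yzzxz
Cell 1 holds z when M halts.

z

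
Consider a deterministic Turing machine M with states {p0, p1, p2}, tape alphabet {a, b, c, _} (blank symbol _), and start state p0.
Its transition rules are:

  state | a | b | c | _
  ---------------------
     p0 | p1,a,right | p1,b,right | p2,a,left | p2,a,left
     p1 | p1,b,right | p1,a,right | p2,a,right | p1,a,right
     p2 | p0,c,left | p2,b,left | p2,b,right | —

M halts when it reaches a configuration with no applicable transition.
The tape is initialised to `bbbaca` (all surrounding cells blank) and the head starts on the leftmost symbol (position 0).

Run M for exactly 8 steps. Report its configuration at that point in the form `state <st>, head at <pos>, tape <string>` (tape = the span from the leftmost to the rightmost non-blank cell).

state p2, head at 6, tape baabaa

p0 | [b]bbaca_   read b → write b, move right, go to p1
p1 | b[b]baca_   read b → write a, move right, go to p1
p1 | ba[b]aca_   read b → write a, move right, go to p1
p1 | baa[a]ca_   read a → write b, move right, go to p1
p1 | baab[c]a_   read c → write a, move right, go to p2
p2 | baaba[a]_   read a → write c, move left, go to p0
p0 | baab[a]c_   read a → write a, move right, go to p1
p1 | baaba[c]_   read c → write a, move right, go to p2
p2 | baabaa[_]
After 8 steps: state p2, head at 6, tape baabaa.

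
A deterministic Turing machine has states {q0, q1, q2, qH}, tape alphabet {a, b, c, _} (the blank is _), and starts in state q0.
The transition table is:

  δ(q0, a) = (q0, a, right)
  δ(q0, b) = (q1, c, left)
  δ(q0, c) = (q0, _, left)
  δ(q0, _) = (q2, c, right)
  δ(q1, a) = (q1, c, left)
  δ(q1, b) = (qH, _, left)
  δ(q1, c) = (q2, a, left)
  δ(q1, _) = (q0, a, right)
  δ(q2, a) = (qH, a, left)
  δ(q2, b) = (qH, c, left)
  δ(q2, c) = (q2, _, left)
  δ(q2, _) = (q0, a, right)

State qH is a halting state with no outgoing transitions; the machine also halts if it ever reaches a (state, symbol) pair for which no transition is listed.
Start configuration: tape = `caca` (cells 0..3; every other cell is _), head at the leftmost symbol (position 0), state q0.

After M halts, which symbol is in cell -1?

c

state=q0 head=0 tape=_[c]aca   (q0,c)→(q0,_,left)
state=q0 head=-1 tape=[_]_aca   (q0,_)→(q2,c,right)
state=q2 head=0 tape=c[_]aca   (q2,_)→(q0,a,right)
state=q0 head=1 tape=ca[a]ca   (q0,a)→(q0,a,right)
state=q0 head=2 tape=caa[c]a   (q0,c)→(q0,_,left)
state=q0 head=1 tape=ca[a]_a   (q0,a)→(q0,a,right)
state=q0 head=2 tape=caa[_]a   (q0,_)→(q2,c,right)
state=q2 head=3 tape=caac[a]   (q2,a)→(qH,a,left)
state=qH head=2 tape=caa[c]a
Cell -1 holds c when M halts.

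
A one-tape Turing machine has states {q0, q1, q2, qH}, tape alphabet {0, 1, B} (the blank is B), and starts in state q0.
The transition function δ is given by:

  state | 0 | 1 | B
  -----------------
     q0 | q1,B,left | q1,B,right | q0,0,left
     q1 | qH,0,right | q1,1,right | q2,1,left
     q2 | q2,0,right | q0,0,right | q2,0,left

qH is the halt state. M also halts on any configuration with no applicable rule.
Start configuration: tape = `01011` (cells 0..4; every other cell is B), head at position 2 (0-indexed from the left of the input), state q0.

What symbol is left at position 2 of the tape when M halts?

state=q0 head=2 tape=01[0]11BBB   (q0,0)→(q1,B,left)
state=q1 head=1 tape=0[1]B11BBB   (q1,1)→(q1,1,right)
state=q1 head=2 tape=01[B]11BBB   (q1,B)→(q2,1,left)
state=q2 head=1 tape=0[1]111BBB   (q2,1)→(q0,0,right)
state=q0 head=2 tape=00[1]11BBB   (q0,1)→(q1,B,right)
state=q1 head=3 tape=00B[1]1BBB   (q1,1)→(q1,1,right)
state=q1 head=4 tape=00B1[1]BBB   (q1,1)→(q1,1,right)
state=q1 head=5 tape=00B11[B]BB   (q1,B)→(q2,1,left)
state=q2 head=4 tape=00B1[1]1BB   (q2,1)→(q0,0,right)
state=q0 head=5 tape=00B10[1]BB   (q0,1)→(q1,B,right)
state=q1 head=6 tape=00B10B[B]B   (q1,B)→(q2,1,left)
state=q2 head=5 tape=00B10[B]1B   (q2,B)→(q2,0,left)
state=q2 head=4 tape=00B1[0]01B   (q2,0)→(q2,0,right)
state=q2 head=5 tape=00B10[0]1B   (q2,0)→(q2,0,right)
state=q2 head=6 tape=00B100[1]B   (q2,1)→(q0,0,right)
state=q0 head=7 tape=00B1000[B]   (q0,B)→(q0,0,left)
state=q0 head=6 tape=00B100[0]0   (q0,0)→(q1,B,left)
state=q1 head=5 tape=00B10[0]B0   (q1,0)→(qH,0,right)
state=qH head=6 tape=00B100[B]0
Cell 2 holds B when M halts.

B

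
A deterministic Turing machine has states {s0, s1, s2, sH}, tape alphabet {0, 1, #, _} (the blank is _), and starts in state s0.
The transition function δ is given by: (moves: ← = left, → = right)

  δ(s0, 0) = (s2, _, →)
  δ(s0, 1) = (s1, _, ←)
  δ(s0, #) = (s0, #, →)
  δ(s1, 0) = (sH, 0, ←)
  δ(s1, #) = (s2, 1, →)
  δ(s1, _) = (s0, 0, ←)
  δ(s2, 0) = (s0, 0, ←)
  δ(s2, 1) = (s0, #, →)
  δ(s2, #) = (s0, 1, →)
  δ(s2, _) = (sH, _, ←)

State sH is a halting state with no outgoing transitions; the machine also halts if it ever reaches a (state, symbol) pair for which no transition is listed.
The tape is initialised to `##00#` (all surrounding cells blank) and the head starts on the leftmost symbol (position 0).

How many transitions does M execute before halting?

state=s0 head=0 tape=[#]#00#   (s0,#)→(s0,#,→)
state=s0 head=1 tape=#[#]00#   (s0,#)→(s0,#,→)
state=s0 head=2 tape=##[0]0#   (s0,0)→(s2,_,→)
state=s2 head=3 tape=##_[0]#   (s2,0)→(s0,0,←)
state=s0 head=2 tape=##[_]0#
M halts after 4 transitions.

4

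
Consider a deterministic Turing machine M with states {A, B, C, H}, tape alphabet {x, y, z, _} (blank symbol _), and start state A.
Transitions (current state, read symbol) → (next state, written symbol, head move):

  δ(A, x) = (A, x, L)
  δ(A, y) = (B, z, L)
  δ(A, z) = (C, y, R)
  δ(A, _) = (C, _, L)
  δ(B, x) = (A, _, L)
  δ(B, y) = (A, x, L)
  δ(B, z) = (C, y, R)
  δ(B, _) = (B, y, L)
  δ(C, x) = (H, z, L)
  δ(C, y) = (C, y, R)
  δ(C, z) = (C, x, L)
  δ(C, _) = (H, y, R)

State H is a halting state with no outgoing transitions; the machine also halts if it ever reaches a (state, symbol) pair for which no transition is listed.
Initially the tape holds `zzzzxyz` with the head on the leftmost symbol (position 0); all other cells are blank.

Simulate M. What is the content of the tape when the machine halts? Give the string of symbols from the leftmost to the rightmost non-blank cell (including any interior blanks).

yzzzxyz

A | [z]zzzxyz   read z → write y, move R, go to C
C | y[z]zzxyz   read z → write x, move L, go to C
C | [y]xzzxyz   read y → write y, move R, go to C
C | y[x]zzxyz   read x → write z, move L, go to H
H | [y]zzzxyz
The non-blank tape span at halt is yzzzxyz.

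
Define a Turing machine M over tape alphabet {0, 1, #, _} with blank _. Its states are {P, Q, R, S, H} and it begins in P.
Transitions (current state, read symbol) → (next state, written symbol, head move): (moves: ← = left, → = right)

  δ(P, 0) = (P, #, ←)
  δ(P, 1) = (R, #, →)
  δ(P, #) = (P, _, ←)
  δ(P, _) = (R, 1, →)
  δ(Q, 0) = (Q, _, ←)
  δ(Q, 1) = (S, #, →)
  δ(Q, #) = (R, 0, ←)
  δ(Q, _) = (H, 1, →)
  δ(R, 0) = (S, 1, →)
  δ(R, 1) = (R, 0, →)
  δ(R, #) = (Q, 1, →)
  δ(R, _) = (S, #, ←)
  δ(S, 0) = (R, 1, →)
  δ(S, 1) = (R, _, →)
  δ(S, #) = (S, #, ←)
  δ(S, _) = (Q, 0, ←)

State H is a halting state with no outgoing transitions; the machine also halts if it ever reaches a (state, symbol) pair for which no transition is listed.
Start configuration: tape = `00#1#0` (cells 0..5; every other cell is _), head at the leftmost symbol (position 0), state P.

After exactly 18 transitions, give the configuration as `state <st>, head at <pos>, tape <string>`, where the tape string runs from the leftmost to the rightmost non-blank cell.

P | _[0]0#1#0   read 0 → write #, move ←, go to P
P | [_]#0#1#0   read _ → write 1, move →, go to R
R | 1[#]0#1#0   read # → write 1, move →, go to Q
Q | 11[0]#1#0   read 0 → write _, move ←, go to Q
Q | 1[1]_#1#0   read 1 → write #, move →, go to S
S | 1#[_]#1#0   read _ → write 0, move ←, go to Q
Q | 1[#]0#1#0   read # → write 0, move ←, go to R
R | [1]00#1#0   read 1 → write 0, move →, go to R
R | 0[0]0#1#0   read 0 → write 1, move →, go to S
S | 01[0]#1#0   read 0 → write 1, move →, go to R
R | 011[#]1#0   read # → write 1, move →, go to Q
Q | 0111[1]#0   read 1 → write #, move →, go to S
S | 0111#[#]0   read # → write #, move ←, go to S
S | 0111[#]#0   read # → write #, move ←, go to S
S | 011[1]##0   read 1 → write _, move →, go to R
R | 011_[#]#0   read # → write 1, move →, go to Q
Q | 011_1[#]0   read # → write 0, move ←, go to R
R | 011_[1]00   read 1 → write 0, move →, go to R
R | 011_0[0]0
After 18 steps: state R, head at 4, tape 011_000.

state R, head at 4, tape 011_000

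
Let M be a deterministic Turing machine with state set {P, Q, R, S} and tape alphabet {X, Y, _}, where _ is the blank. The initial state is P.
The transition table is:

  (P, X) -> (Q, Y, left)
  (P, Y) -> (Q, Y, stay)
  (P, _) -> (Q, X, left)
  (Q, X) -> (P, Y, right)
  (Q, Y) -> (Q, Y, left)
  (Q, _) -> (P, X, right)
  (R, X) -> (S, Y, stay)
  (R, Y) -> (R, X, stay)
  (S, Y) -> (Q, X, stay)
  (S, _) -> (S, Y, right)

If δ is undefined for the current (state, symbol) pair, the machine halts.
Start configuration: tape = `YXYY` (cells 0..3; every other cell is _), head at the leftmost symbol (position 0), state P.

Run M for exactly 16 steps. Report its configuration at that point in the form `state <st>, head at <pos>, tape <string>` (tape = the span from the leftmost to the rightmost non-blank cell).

state=P head=0 tape=___[Y]XYY   (P,Y)→(Q,Y,stay)
state=Q head=0 tape=___[Y]XYY   (Q,Y)→(Q,Y,left)
state=Q head=-1 tape=__[_]YXYY   (Q,_)→(P,X,right)
state=P head=0 tape=__X[Y]XYY   (P,Y)→(Q,Y,stay)
state=Q head=0 tape=__X[Y]XYY   (Q,Y)→(Q,Y,left)
state=Q head=-1 tape=__[X]YXYY   (Q,X)→(P,Y,right)
state=P head=0 tape=__Y[Y]XYY   (P,Y)→(Q,Y,stay)
state=Q head=0 tape=__Y[Y]XYY   (Q,Y)→(Q,Y,left)
state=Q head=-1 tape=__[Y]YXYY   (Q,Y)→(Q,Y,left)
state=Q head=-2 tape=_[_]YYXYY   (Q,_)→(P,X,right)
state=P head=-1 tape=_X[Y]YXYY   (P,Y)→(Q,Y,stay)
state=Q head=-1 tape=_X[Y]YXYY   (Q,Y)→(Q,Y,left)
state=Q head=-2 tape=_[X]YYXYY   (Q,X)→(P,Y,right)
state=P head=-1 tape=_Y[Y]YXYY   (P,Y)→(Q,Y,stay)
state=Q head=-1 tape=_Y[Y]YXYY   (Q,Y)→(Q,Y,left)
state=Q head=-2 tape=_[Y]YYXYY   (Q,Y)→(Q,Y,left)
state=Q head=-3 tape=[_]YYYXYY
After 16 steps: state Q, head at -3, tape YYYXYY.

state Q, head at -3, tape YYYXYY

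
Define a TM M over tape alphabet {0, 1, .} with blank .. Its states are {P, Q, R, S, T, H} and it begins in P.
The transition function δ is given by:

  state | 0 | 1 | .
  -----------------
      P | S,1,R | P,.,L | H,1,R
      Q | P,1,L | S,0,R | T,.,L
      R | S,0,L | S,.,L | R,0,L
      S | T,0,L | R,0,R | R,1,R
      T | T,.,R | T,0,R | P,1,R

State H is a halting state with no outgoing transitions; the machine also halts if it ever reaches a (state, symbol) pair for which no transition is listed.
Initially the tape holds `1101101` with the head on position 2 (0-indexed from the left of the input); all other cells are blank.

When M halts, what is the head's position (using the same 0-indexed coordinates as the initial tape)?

state=P head=2 tape=11[0]1101....   (P,0)→(S,1,R)
state=S head=3 tape=111[1]101....   (S,1)→(R,0,R)
state=R head=4 tape=1110[1]01....   (R,1)→(S,.,L)
state=S head=3 tape=111[0].01....   (S,0)→(T,0,L)
state=T head=2 tape=11[1]0.01....   (T,1)→(T,0,R)
state=T head=3 tape=110[0].01....   (T,0)→(T,.,R)
state=T head=4 tape=110.[.]01....   (T,.)→(P,1,R)
state=P head=5 tape=110.1[0]1....   (P,0)→(S,1,R)
state=S head=6 tape=110.11[1]....   (S,1)→(R,0,R)
state=R head=7 tape=110.110[.]...   (R,.)→(R,0,L)
state=R head=6 tape=110.11[0]0...   (R,0)→(S,0,L)
state=S head=5 tape=110.1[1]00...   (S,1)→(R,0,R)
state=R head=6 tape=110.10[0]0...   (R,0)→(S,0,L)
state=S head=5 tape=110.1[0]00...   (S,0)→(T,0,L)
state=T head=4 tape=110.[1]000...   (T,1)→(T,0,R)
state=T head=5 tape=110.0[0]00...   (T,0)→(T,.,R)
state=T head=6 tape=110.0.[0]0...   (T,0)→(T,.,R)
state=T head=7 tape=110.0..[0]...   (T,0)→(T,.,R)
state=T head=8 tape=110.0...[.]..   (T,.)→(P,1,R)
state=P head=9 tape=110.0...1[.].   (P,.)→(H,1,R)
state=H head=10 tape=110.0...11[.]
At halt the head is at cell 10.

10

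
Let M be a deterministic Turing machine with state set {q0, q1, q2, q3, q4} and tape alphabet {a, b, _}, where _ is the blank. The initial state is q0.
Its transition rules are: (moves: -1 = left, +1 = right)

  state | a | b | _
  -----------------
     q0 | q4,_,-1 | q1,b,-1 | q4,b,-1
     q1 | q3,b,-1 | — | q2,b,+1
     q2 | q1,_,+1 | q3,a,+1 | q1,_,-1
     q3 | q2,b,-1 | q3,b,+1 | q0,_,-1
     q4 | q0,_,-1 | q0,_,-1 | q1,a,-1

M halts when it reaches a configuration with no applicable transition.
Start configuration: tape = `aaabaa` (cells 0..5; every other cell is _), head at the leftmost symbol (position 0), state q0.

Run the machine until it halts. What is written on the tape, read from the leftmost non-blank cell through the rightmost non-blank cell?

q0 | ______[a]aabaa   read a → write _, move -1, go to q4
q4 | _____[_]_aabaa   read _ → write a, move -1, go to q1
q1 | ____[_]a_aabaa   read _ → write b, move +1, go to q2
q2 | ____b[a]_aabaa   read a → write _, move +1, go to q1
q1 | ____b_[_]aabaa   read _ → write b, move +1, go to q2
q2 | ____b_b[a]abaa   read a → write _, move +1, go to q1
q1 | ____b_b_[a]baa   read a → write b, move -1, go to q3
q3 | ____b_b[_]bbaa   read _ → write _, move -1, go to q0
q0 | ____b_[b]_bbaa   read b → write b, move -1, go to q1
q1 | ____b[_]b_bbaa   read _ → write b, move +1, go to q2
q2 | ____bb[b]_bbaa   read b → write a, move +1, go to q3
q3 | ____bba[_]bbaa   read _ → write _, move -1, go to q0
q0 | ____bb[a]_bbaa   read a → write _, move -1, go to q4
q4 | ____b[b]__bbaa   read b → write _, move -1, go to q0
q0 | ____[b]___bbaa   read b → write b, move -1, go to q1
q1 | ___[_]b___bbaa   read _ → write b, move +1, go to q2
q2 | ___b[b]___bbaa   read b → write a, move +1, go to q3
q3 | ___ba[_]__bbaa   read _ → write _, move -1, go to q0
q0 | ___b[a]___bbaa   read a → write _, move -1, go to q4
q4 | ___[b]____bbaa   read b → write _, move -1, go to q0
q0 | __[_]_____bbaa   read _ → write b, move -1, go to q4
q4 | _[_]b_____bbaa   read _ → write a, move -1, go to q1
q1 | [_]ab_____bbaa   read _ → write b, move +1, go to q2
q2 | b[a]b_____bbaa   read a → write _, move +1, go to q1
q1 | b_[b]_____bbaa
The non-blank tape span at halt is b_b_____bbaa.

b_b_____bbaa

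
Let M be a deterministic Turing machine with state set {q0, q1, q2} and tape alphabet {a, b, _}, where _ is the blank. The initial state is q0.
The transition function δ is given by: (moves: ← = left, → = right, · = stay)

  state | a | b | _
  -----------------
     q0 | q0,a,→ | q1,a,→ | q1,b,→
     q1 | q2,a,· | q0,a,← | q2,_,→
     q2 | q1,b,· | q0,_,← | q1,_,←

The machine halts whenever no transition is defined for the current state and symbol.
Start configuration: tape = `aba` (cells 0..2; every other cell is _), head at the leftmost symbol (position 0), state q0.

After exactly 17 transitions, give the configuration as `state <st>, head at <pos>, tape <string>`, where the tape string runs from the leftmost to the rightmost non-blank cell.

state q2, head at 5, tape aaab

q0 | [a]ba___   read a → write a, move →, go to q0
q0 | a[b]a___   read b → write a, move →, go to q1
q1 | aa[a]___   read a → write a, move ·, go to q2
q2 | aa[a]___   read a → write b, move ·, go to q1
q1 | aa[b]___   read b → write a, move ←, go to q0
q0 | a[a]a___   read a → write a, move →, go to q0
q0 | aa[a]___   read a → write a, move →, go to q0
q0 | aaa[_]__   read _ → write b, move →, go to q1
q1 | aaab[_]_   read _ → write _, move →, go to q2
q2 | aaab_[_]   read _ → write _, move ←, go to q1
q1 | aaab[_]_   read _ → write _, move →, go to q2
q2 | aaab_[_]   read _ → write _, move ←, go to q1
q1 | aaab[_]_   read _ → write _, move →, go to q2
q2 | aaab_[_]   read _ → write _, move ←, go to q1
q1 | aaab[_]_   read _ → write _, move →, go to q2
q2 | aaab_[_]   read _ → write _, move ←, go to q1
q1 | aaab[_]_   read _ → write _, move →, go to q2
q2 | aaab_[_]
After 17 steps: state q2, head at 5, tape aaab.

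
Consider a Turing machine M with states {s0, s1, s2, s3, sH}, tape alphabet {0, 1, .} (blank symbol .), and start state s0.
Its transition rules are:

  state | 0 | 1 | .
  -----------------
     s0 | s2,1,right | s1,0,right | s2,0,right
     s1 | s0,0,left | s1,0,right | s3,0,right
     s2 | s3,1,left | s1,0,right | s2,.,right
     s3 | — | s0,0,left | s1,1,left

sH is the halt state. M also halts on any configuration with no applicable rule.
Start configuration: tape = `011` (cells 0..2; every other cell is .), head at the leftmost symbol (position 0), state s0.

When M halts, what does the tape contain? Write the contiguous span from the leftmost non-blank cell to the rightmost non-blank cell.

state=s0 head=0 tape=.[0]11..   (s0,0)→(s2,1,right)
state=s2 head=1 tape=.1[1]1..   (s2,1)→(s1,0,right)
state=s1 head=2 tape=.10[1]..   (s1,1)→(s1,0,right)
state=s1 head=3 tape=.100[.].   (s1,.)→(s3,0,right)
state=s3 head=4 tape=.1000[.]   (s3,.)→(s1,1,left)
state=s1 head=3 tape=.100[0]1   (s1,0)→(s0,0,left)
state=s0 head=2 tape=.10[0]01   (s0,0)→(s2,1,right)
state=s2 head=3 tape=.101[0]1   (s2,0)→(s3,1,left)
state=s3 head=2 tape=.10[1]11   (s3,1)→(s0,0,left)
state=s0 head=1 tape=.1[0]011   (s0,0)→(s2,1,right)
state=s2 head=2 tape=.11[0]11   (s2,0)→(s3,1,left)
state=s3 head=1 tape=.1[1]111   (s3,1)→(s0,0,left)
state=s0 head=0 tape=.[1]0111   (s0,1)→(s1,0,right)
state=s1 head=1 tape=.0[0]111   (s1,0)→(s0,0,left)
state=s0 head=0 tape=.[0]0111   (s0,0)→(s2,1,right)
state=s2 head=1 tape=.1[0]111   (s2,0)→(s3,1,left)
state=s3 head=0 tape=.[1]1111   (s3,1)→(s0,0,left)
state=s0 head=-1 tape=[.]01111   (s0,.)→(s2,0,right)
state=s2 head=0 tape=0[0]1111   (s2,0)→(s3,1,left)
state=s3 head=-1 tape=[0]11111
The non-blank tape span at halt is 011111.

011111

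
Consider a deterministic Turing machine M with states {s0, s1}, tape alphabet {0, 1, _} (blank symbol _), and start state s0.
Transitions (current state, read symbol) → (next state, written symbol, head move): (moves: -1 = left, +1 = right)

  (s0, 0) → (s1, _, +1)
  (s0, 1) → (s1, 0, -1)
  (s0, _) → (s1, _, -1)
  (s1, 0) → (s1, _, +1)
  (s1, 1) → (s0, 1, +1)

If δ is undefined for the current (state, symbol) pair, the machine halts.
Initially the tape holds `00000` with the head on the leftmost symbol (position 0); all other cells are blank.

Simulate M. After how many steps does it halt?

5

state=s0 head=0 tape=[0]0000_   (s0,0)→(s1,_,+1)
state=s1 head=1 tape=_[0]000_   (s1,0)→(s1,_,+1)
state=s1 head=2 tape=__[0]00_   (s1,0)→(s1,_,+1)
state=s1 head=3 tape=___[0]0_   (s1,0)→(s1,_,+1)
state=s1 head=4 tape=____[0]_   (s1,0)→(s1,_,+1)
state=s1 head=5 tape=_____[_]
M halts after 5 transitions.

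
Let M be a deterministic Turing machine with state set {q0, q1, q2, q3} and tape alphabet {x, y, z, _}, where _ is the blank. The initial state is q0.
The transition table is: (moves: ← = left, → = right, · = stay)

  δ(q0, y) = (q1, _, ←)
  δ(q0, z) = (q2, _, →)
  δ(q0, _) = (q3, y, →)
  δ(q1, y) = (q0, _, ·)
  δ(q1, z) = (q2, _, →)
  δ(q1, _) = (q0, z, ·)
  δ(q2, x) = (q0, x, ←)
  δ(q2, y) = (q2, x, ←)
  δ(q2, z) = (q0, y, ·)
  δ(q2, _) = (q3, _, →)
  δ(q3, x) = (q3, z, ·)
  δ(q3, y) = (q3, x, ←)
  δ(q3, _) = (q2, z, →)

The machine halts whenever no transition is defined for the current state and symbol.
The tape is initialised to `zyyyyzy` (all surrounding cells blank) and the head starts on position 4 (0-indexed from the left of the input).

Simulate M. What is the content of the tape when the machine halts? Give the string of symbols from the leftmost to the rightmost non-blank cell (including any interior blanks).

state=q0 head=4 tape=zyyy[y]zy   (q0,y)→(q1,_,←)
state=q1 head=3 tape=zyy[y]_zy   (q1,y)→(q0,_,·)
state=q0 head=3 tape=zyy[_]_zy   (q0,_)→(q3,y,→)
state=q3 head=4 tape=zyyy[_]zy   (q3,_)→(q2,z,→)
state=q2 head=5 tape=zyyyz[z]y   (q2,z)→(q0,y,·)
state=q0 head=5 tape=zyyyz[y]y   (q0,y)→(q1,_,←)
state=q1 head=4 tape=zyyy[z]_y   (q1,z)→(q2,_,→)
state=q2 head=5 tape=zyyy_[_]y   (q2,_)→(q3,_,→)
state=q3 head=6 tape=zyyy__[y]   (q3,y)→(q3,x,←)
state=q3 head=5 tape=zyyy_[_]x   (q3,_)→(q2,z,→)
state=q2 head=6 tape=zyyy_z[x]   (q2,x)→(q0,x,←)
state=q0 head=5 tape=zyyy_[z]x   (q0,z)→(q2,_,→)
state=q2 head=6 tape=zyyy__[x]   (q2,x)→(q0,x,←)
state=q0 head=5 tape=zyyy_[_]x   (q0,_)→(q3,y,→)
state=q3 head=6 tape=zyyy_y[x]   (q3,x)→(q3,z,·)
state=q3 head=6 tape=zyyy_y[z]
The non-blank tape span at halt is zyyy_yz.

zyyy_yz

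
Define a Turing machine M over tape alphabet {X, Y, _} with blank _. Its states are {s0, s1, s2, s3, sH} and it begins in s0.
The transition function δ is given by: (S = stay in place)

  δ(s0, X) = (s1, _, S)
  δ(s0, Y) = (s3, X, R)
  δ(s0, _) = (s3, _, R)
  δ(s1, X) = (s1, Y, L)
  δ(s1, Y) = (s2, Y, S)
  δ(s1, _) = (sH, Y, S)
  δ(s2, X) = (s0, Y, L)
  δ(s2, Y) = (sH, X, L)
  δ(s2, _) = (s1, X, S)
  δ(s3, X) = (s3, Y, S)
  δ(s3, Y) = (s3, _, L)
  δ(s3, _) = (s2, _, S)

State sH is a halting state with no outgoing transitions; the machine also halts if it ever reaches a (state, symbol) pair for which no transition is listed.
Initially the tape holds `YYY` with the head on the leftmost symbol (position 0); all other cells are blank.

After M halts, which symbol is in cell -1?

state=s0 head=0 tape=__[Y]YY   (s0,Y)→(s3,X,R)
state=s3 head=1 tape=__X[Y]Y   (s3,Y)→(s3,_,L)
state=s3 head=0 tape=__[X]_Y   (s3,X)→(s3,Y,S)
state=s3 head=0 tape=__[Y]_Y   (s3,Y)→(s3,_,L)
state=s3 head=-1 tape=_[_]__Y   (s3,_)→(s2,_,S)
state=s2 head=-1 tape=_[_]__Y   (s2,_)→(s1,X,S)
state=s1 head=-1 tape=_[X]__Y   (s1,X)→(s1,Y,L)
state=s1 head=-2 tape=[_]Y__Y   (s1,_)→(sH,Y,S)
state=sH head=-2 tape=[Y]Y__Y
Cell -1 holds Y when M halts.

Y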